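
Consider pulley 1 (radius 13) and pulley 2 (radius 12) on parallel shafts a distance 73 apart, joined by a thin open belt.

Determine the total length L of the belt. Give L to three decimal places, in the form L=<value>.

L=224.554

open belt: β = asin((r2−r1)/C) = asin(-1/73) = -0.7849°
wrap1 = π − 2β = 181.5698°
wrap2 = π + 2β = 178.4302°
tangent length = C·cosβ = 72.9932
L = r1·wrap1 + r2·wrap2 + 2·C·cosβ = 13·3.1690 + 12·3.1142 + 2·72.9932 = 224.5535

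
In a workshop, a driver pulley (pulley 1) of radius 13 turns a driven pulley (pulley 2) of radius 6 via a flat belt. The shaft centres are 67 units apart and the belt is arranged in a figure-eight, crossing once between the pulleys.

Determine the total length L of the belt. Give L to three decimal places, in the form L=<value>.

L=199.115

crossed belt: β = asin((r1+r2)/C) = asin(19/67) = 16.4741°
wrap1 = wrap2 = π + 2β = 212.9482°
tangent length = C·cosβ = 64.2495
L = (r1+r2)·wrap + 2·C·cosβ = 19·3.7166 + 2·64.2495 = 199.1153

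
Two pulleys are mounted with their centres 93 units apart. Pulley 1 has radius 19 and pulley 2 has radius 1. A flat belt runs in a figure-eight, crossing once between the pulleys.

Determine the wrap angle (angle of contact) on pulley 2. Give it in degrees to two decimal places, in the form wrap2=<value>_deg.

crossed belt: β = asin((r1+r2)/C) = asin(20/93) = 12.4187°
wrap1 = wrap2 = π + 2β = 204.8374°

wrap2=204.84_deg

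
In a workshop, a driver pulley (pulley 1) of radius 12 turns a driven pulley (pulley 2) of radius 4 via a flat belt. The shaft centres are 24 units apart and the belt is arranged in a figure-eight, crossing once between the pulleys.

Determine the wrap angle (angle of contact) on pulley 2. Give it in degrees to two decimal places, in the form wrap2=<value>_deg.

crossed belt: β = asin((r1+r2)/C) = asin(16/24) = 41.8103°
wrap1 = wrap2 = π + 2β = 263.6206°

wrap2=263.62_deg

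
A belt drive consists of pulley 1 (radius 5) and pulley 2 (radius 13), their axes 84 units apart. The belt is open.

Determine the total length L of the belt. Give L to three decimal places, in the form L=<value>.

open belt: β = asin((r2−r1)/C) = asin(8/84) = 5.4650°
wrap1 = π − 2β = 169.0700°
wrap2 = π + 2β = 190.9300°
tangent length = C·cosβ = 83.6182
L = r1·wrap1 + r2·wrap2 + 2·C·cosβ = 5·2.9508 + 13·3.3324 + 2·83.6182 = 225.3111

L=225.311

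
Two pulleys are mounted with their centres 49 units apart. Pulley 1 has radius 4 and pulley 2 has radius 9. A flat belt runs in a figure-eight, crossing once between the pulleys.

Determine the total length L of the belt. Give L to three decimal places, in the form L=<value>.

L=142.310

crossed belt: β = asin((r1+r2)/C) = asin(13/49) = 15.3851°
wrap1 = wrap2 = π + 2β = 210.7703°
tangent length = C·cosβ = 47.2440
L = (r1+r2)·wrap + 2·C·cosβ = 13·3.6786 + 2·47.2440 = 142.3104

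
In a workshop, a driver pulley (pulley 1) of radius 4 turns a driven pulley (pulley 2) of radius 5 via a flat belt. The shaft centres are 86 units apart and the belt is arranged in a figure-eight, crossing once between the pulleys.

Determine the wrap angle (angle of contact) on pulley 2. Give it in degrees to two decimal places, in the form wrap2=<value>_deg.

wrap2=192.01_deg

crossed belt: β = asin((r1+r2)/C) = asin(9/86) = 6.0071°
wrap1 = wrap2 = π + 2β = 192.0141°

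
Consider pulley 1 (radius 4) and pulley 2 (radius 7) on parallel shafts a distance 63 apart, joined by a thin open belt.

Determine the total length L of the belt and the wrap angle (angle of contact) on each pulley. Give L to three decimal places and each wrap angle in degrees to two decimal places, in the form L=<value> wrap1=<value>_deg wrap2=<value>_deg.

open belt: β = asin((r2−r1)/C) = asin(3/63) = 2.7294°
wrap1 = π − 2β = 174.5412°
wrap2 = π + 2β = 185.4588°
tangent length = C·cosβ = 62.9285
L = r1·wrap1 + r2·wrap2 + 2·C·cosβ = 4·3.0463 + 7·3.2369 + 2·62.9285 = 160.7004

L=160.700 wrap1=174.54_deg wrap2=185.46_deg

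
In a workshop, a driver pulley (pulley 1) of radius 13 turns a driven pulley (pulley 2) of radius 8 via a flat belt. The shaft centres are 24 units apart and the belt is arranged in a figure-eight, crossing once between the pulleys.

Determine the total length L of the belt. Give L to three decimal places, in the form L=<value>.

L=133.960

crossed belt: β = asin((r1+r2)/C) = asin(21/24) = 61.0450°
wrap1 = wrap2 = π + 2β = 302.0900°
tangent length = C·cosβ = 11.6190
L = (r1+r2)·wrap + 2·C·cosβ = 21·5.2725 + 2·11.6190 = 133.9597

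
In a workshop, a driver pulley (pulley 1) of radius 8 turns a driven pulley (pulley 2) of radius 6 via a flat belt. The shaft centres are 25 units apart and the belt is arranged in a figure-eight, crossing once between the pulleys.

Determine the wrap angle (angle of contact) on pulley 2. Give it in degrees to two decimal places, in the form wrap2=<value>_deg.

crossed belt: β = asin((r1+r2)/C) = asin(14/25) = 34.0558°
wrap1 = wrap2 = π + 2β = 248.1116°

wrap2=248.11_deg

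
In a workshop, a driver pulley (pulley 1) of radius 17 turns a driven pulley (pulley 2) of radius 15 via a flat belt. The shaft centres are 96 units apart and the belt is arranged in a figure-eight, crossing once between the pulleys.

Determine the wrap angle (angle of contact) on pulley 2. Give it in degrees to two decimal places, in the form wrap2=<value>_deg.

wrap2=218.94_deg

crossed belt: β = asin((r1+r2)/C) = asin(32/96) = 19.4712°
wrap1 = wrap2 = π + 2β = 218.9424°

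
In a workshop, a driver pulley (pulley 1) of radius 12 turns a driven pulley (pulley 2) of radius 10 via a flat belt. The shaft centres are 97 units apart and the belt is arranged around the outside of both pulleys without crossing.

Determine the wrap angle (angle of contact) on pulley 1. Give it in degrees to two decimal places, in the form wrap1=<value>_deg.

wrap1=182.36_deg

open belt: β = asin((r2−r1)/C) = asin(-2/97) = -1.1814°
wrap1 = π − 2β = 182.3629°
wrap2 = π + 2β = 177.6371°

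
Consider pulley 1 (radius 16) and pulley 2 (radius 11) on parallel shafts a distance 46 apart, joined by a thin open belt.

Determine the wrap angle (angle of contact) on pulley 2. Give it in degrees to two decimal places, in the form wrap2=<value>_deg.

open belt: β = asin((r2−r1)/C) = asin(-5/46) = -6.2401°
wrap1 = π − 2β = 192.4803°
wrap2 = π + 2β = 167.5197°

wrap2=167.52_deg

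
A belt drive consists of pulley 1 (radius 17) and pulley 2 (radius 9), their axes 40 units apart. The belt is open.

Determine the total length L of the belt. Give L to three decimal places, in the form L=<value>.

L=163.287

open belt: β = asin((r2−r1)/C) = asin(-8/40) = -11.5370°
wrap1 = π − 2β = 203.0739°
wrap2 = π + 2β = 156.9261°
tangent length = C·cosβ = 39.1918
L = r1·wrap1 + r2·wrap2 + 2·C·cosβ = 17·3.5443 + 9·2.7389 + 2·39.1918 = 163.2868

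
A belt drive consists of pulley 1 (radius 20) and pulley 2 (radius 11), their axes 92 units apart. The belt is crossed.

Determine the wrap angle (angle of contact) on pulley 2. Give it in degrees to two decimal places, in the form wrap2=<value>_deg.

wrap2=219.38_deg

crossed belt: β = asin((r1+r2)/C) = asin(31/92) = 19.6916°
wrap1 = wrap2 = π + 2β = 219.3831°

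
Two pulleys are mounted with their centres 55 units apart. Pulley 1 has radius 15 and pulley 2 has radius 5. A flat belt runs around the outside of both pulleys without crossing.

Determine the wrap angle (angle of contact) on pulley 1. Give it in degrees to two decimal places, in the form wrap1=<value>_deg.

open belt: β = asin((r2−r1)/C) = asin(-10/55) = -10.4757°
wrap1 = π − 2β = 200.9514°
wrap2 = π + 2β = 159.0486°

wrap1=200.95_deg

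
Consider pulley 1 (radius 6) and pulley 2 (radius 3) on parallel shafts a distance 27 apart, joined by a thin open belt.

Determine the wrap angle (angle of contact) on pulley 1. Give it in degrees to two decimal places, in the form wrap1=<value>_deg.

wrap1=192.76_deg

open belt: β = asin((r2−r1)/C) = asin(-3/27) = -6.3794°
wrap1 = π − 2β = 192.7587°
wrap2 = π + 2β = 167.2413°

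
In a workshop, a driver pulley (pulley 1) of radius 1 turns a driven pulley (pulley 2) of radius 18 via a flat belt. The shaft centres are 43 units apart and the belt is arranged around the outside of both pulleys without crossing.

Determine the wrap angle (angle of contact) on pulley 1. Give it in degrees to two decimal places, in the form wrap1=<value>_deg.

wrap1=133.42_deg

open belt: β = asin((r2−r1)/C) = asin(17/43) = 23.2877°
wrap1 = π − 2β = 133.4245°
wrap2 = π + 2β = 226.5755°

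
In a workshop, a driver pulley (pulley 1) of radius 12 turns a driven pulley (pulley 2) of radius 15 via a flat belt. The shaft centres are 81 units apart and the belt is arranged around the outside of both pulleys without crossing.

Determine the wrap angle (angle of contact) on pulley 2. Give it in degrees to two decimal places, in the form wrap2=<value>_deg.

open belt: β = asin((r2−r1)/C) = asin(3/81) = 2.1226°
wrap1 = π − 2β = 175.7549°
wrap2 = π + 2β = 184.2451°

wrap2=184.25_deg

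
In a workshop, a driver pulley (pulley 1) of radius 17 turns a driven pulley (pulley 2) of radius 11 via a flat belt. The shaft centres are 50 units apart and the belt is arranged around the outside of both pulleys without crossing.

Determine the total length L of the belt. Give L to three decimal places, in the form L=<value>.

open belt: β = asin((r2−r1)/C) = asin(-6/50) = -6.8921°
wrap1 = π − 2β = 193.7842°
wrap2 = π + 2β = 166.2158°
tangent length = C·cosβ = 49.6387
L = r1·wrap1 + r2·wrap2 + 2·C·cosβ = 17·3.3822 + 11·2.9010 + 2·49.6387 = 188.6855

L=188.685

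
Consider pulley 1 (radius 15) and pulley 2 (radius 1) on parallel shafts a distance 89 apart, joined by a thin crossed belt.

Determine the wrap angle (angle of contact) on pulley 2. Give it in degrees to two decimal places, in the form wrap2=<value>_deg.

crossed belt: β = asin((r1+r2)/C) = asin(16/89) = 10.3567°
wrap1 = wrap2 = π + 2β = 200.7133°

wrap2=200.71_deg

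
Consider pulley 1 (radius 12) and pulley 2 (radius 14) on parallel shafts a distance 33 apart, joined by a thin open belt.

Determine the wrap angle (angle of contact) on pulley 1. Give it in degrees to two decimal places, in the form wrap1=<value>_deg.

open belt: β = asin((r2−r1)/C) = asin(2/33) = 3.4746°
wrap1 = π − 2β = 173.0508°
wrap2 = π + 2β = 186.9492°

wrap1=173.05_deg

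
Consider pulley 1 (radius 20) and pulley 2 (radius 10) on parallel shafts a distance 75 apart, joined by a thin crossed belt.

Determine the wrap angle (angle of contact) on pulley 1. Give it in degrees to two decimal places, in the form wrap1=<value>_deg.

crossed belt: β = asin((r1+r2)/C) = asin(30/75) = 23.5782°
wrap1 = wrap2 = π + 2β = 227.1564°

wrap1=227.16_deg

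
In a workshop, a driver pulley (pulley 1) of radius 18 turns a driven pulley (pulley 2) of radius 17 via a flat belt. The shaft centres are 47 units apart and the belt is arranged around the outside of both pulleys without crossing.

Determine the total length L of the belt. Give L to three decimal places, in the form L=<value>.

L=203.977

open belt: β = asin((r2−r1)/C) = asin(-1/47) = -1.2192°
wrap1 = π − 2β = 182.4383°
wrap2 = π + 2β = 177.5617°
tangent length = C·cosβ = 46.9894
L = r1·wrap1 + r2·wrap2 + 2·C·cosβ = 18·3.1841 + 17·3.0990 + 2·46.9894 = 203.9770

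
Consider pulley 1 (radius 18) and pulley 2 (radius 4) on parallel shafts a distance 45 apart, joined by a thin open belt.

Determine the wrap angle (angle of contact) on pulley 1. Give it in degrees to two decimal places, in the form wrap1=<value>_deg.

open belt: β = asin((r2−r1)/C) = asin(-14/45) = -18.1262°
wrap1 = π − 2β = 216.2524°
wrap2 = π + 2β = 143.7476°

wrap1=216.25_deg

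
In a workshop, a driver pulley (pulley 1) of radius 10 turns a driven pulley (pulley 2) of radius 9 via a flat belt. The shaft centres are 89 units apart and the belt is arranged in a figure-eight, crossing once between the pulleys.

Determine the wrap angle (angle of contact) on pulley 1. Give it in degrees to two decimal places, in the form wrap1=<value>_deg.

crossed belt: β = asin((r1+r2)/C) = asin(19/89) = 12.3266°
wrap1 = wrap2 = π + 2β = 204.6531°

wrap1=204.65_deg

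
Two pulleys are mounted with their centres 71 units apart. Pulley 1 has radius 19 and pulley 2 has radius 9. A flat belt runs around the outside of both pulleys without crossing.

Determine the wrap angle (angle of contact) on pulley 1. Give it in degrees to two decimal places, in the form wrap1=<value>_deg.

wrap1=196.19_deg

open belt: β = asin((r2−r1)/C) = asin(-10/71) = -8.0967°
wrap1 = π − 2β = 196.1935°
wrap2 = π + 2β = 163.8065°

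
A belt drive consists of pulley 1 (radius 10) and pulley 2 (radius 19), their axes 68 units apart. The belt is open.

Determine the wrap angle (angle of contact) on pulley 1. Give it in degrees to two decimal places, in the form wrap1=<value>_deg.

wrap1=164.79_deg

open belt: β = asin((r2−r1)/C) = asin(9/68) = 7.6056°
wrap1 = π − 2β = 164.7888°
wrap2 = π + 2β = 195.2112°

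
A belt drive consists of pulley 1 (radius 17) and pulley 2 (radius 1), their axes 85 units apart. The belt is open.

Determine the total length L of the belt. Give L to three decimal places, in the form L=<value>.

L=229.569

open belt: β = asin((r2−r1)/C) = asin(-16/85) = -10.8498°
wrap1 = π − 2β = 201.6996°
wrap2 = π + 2β = 158.3004°
tangent length = C·cosβ = 83.4805
L = r1·wrap1 + r2·wrap2 + 2·C·cosβ = 17·3.5203 + 1·2.7629 + 2·83.4805 = 229.5694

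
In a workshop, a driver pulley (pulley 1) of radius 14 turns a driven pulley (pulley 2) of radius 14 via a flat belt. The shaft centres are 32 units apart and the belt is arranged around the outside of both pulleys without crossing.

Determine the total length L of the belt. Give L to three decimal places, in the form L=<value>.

open belt: β = asin((r2−r1)/C) = asin(0/32) = 0.0000°
wrap1 = π − 2β = 180.0000°
wrap2 = π + 2β = 180.0000°
tangent length = C·cosβ = 32.0000
L = r1·wrap1 + r2·wrap2 + 2·C·cosβ = 14·3.1416 + 14·3.1416 + 2·32.0000 = 151.9646

L=151.965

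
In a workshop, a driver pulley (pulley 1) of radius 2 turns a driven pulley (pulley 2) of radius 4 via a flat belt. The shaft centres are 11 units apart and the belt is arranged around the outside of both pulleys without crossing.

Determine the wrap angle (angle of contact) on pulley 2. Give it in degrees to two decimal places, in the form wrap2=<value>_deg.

open belt: β = asin((r2−r1)/C) = asin(2/11) = 10.4757°
wrap1 = π − 2β = 159.0486°
wrap2 = π + 2β = 200.9514°

wrap2=200.95_deg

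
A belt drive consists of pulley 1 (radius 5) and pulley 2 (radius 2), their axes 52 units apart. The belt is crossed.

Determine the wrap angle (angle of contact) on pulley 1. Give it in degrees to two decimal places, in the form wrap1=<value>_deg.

crossed belt: β = asin((r1+r2)/C) = asin(7/52) = 7.7364°
wrap1 = wrap2 = π + 2β = 195.4728°

wrap1=195.47_deg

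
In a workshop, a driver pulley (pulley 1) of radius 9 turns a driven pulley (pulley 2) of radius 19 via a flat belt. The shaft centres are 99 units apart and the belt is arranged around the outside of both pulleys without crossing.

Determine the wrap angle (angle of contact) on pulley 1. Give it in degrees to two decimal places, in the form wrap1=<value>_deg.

wrap1=168.41_deg

open belt: β = asin((r2−r1)/C) = asin(10/99) = 5.7973°
wrap1 = π − 2β = 168.4053°
wrap2 = π + 2β = 191.5947°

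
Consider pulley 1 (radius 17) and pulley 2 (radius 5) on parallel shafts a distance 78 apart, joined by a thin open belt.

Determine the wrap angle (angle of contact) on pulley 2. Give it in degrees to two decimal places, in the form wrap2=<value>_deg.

wrap2=162.30_deg

open belt: β = asin((r2−r1)/C) = asin(-12/78) = -8.8499°
wrap1 = π − 2β = 197.6998°
wrap2 = π + 2β = 162.3002°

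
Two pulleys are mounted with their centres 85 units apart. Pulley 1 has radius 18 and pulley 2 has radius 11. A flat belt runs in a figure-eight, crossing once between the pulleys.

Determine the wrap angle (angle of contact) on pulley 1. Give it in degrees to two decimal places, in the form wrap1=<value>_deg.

crossed belt: β = asin((r1+r2)/C) = asin(29/85) = 19.9486°
wrap1 = wrap2 = π + 2β = 219.8971°

wrap1=219.90_deg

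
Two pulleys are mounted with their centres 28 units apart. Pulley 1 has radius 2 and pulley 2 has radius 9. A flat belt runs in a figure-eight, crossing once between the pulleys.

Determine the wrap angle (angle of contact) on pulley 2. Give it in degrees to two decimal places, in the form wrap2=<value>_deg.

wrap2=226.26_deg

crossed belt: β = asin((r1+r2)/C) = asin(11/28) = 23.1324°
wrap1 = wrap2 = π + 2β = 226.2648°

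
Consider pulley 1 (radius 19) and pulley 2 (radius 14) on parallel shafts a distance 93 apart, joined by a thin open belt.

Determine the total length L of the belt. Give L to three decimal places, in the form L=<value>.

open belt: β = asin((r2−r1)/C) = asin(-5/93) = -3.0819°
wrap1 = π − 2β = 186.1638°
wrap2 = π + 2β = 173.8362°
tangent length = C·cosβ = 92.8655
L = r1·wrap1 + r2·wrap2 + 2·C·cosβ = 19·3.2492 + 14·3.0340 + 2·92.8655 = 289.9414

L=289.941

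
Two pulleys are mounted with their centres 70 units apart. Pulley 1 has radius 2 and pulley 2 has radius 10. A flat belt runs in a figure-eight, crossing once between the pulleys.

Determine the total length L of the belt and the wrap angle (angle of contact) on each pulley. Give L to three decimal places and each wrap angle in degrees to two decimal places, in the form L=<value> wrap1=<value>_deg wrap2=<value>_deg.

crossed belt: β = asin((r1+r2)/C) = asin(12/70) = 9.8709°
wrap1 = wrap2 = π + 2β = 199.7418°
tangent length = C·cosβ = 68.9638
L = (r1+r2)·wrap + 2·C·cosβ = 12·3.4862 + 2·68.9638 = 179.7613

L=179.761 wrap1=199.74_deg wrap2=199.74_deg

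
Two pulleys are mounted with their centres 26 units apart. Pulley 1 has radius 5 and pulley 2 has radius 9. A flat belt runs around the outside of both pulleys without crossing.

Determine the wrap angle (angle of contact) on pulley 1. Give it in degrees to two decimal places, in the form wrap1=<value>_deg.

open belt: β = asin((r2−r1)/C) = asin(4/26) = 8.8499°
wrap1 = π − 2β = 162.3002°
wrap2 = π + 2β = 197.6998°

wrap1=162.30_deg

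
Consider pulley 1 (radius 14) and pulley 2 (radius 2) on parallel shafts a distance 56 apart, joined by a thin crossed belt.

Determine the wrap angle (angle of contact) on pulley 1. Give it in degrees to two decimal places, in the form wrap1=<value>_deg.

wrap1=213.20_deg

crossed belt: β = asin((r1+r2)/C) = asin(16/56) = 16.6015°
wrap1 = wrap2 = π + 2β = 213.2031°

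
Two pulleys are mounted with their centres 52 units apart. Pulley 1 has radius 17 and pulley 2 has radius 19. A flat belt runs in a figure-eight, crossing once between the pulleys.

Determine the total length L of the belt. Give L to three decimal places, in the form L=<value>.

L=243.201

crossed belt: β = asin((r1+r2)/C) = asin(36/52) = 43.8131°
wrap1 = wrap2 = π + 2β = 267.6261°
tangent length = C·cosβ = 37.5233
L = (r1+r2)·wrap + 2·C·cosβ = 36·4.6710 + 2·37.5233 = 243.2011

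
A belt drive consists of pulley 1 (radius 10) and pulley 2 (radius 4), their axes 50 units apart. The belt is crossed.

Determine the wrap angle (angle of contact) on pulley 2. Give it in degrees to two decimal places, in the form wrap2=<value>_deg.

wrap2=212.52_deg

crossed belt: β = asin((r1+r2)/C) = asin(14/50) = 16.2602°
wrap1 = wrap2 = π + 2β = 212.5204°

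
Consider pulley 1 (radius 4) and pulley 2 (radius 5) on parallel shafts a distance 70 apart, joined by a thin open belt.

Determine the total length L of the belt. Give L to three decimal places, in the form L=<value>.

L=168.289

open belt: β = asin((r2−r1)/C) = asin(1/70) = 0.8185°
wrap1 = π − 2β = 178.3629°
wrap2 = π + 2β = 181.6371°
tangent length = C·cosβ = 69.9929
L = r1·wrap1 + r2·wrap2 + 2·C·cosβ = 4·3.1130 + 5·3.1702 + 2·69.9929 = 168.2886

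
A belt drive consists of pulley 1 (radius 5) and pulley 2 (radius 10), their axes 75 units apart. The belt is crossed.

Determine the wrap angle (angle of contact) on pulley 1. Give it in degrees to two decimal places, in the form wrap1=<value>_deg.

crossed belt: β = asin((r1+r2)/C) = asin(15/75) = 11.5370°
wrap1 = wrap2 = π + 2β = 203.0739°

wrap1=203.07_deg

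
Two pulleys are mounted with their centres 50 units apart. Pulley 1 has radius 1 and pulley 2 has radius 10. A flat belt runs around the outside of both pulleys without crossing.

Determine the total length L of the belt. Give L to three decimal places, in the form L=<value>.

L=136.182

open belt: β = asin((r2−r1)/C) = asin(9/50) = 10.3698°
wrap1 = π − 2β = 159.2605°
wrap2 = π + 2β = 200.7395°
tangent length = C·cosβ = 49.1833
L = r1·wrap1 + r2·wrap2 + 2·C·cosβ = 1·2.7796 + 10·3.5036 + 2·49.1833 = 136.1819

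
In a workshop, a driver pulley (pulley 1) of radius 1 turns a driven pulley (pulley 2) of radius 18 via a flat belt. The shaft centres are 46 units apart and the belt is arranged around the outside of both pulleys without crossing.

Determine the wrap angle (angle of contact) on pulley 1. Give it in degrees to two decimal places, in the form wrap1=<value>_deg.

wrap1=136.62_deg

open belt: β = asin((r2−r1)/C) = asin(17/46) = 21.6888°
wrap1 = π − 2β = 136.6224°
wrap2 = π + 2β = 223.3776°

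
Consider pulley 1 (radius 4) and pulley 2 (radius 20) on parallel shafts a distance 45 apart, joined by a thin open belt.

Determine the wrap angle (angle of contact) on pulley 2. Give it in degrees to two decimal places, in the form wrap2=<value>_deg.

wrap2=221.65_deg

open belt: β = asin((r2−r1)/C) = asin(16/45) = 20.8275°
wrap1 = π − 2β = 138.3450°
wrap2 = π + 2β = 221.6550°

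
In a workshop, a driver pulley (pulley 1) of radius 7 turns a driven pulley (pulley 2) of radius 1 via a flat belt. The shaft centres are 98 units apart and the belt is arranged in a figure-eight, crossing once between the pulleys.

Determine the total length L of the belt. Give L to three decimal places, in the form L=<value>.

L=221.786

crossed belt: β = asin((r1+r2)/C) = asin(8/98) = 4.6824°
wrap1 = wrap2 = π + 2β = 189.3648°
tangent length = C·cosβ = 97.6729
L = (r1+r2)·wrap + 2·C·cosβ = 8·3.3050 + 2·97.6729 = 221.7862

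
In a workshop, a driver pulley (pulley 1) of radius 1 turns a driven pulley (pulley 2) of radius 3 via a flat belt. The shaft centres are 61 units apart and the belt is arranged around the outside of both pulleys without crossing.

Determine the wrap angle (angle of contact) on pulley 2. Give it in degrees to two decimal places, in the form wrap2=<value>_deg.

open belt: β = asin((r2−r1)/C) = asin(2/61) = 1.8789°
wrap1 = π − 2β = 176.2422°
wrap2 = π + 2β = 183.7578°

wrap2=183.76_deg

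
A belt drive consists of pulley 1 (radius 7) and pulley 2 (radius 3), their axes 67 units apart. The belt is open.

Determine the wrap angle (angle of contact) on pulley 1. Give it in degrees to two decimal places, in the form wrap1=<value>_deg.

open belt: β = asin((r2−r1)/C) = asin(-4/67) = -3.4227°
wrap1 = π − 2β = 186.8454°
wrap2 = π + 2β = 173.1546°

wrap1=186.85_deg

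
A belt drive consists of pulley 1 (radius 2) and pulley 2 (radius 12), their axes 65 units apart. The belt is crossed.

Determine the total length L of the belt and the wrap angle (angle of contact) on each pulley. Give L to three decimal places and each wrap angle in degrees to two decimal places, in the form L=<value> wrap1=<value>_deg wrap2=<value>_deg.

crossed belt: β = asin((r1+r2)/C) = asin(14/65) = 12.4381°
wrap1 = wrap2 = π + 2β = 204.8762°
tangent length = C·cosβ = 63.4744
L = (r1+r2)·wrap + 2·C·cosβ = 14·3.5758 + 2·63.4744 = 177.0095

L=177.010 wrap1=204.88_deg wrap2=204.88_deg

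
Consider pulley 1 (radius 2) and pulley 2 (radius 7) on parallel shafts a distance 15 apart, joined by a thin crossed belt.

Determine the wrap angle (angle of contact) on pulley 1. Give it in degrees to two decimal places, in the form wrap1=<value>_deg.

wrap1=253.74_deg

crossed belt: β = asin((r1+r2)/C) = asin(9/15) = 36.8699°
wrap1 = wrap2 = π + 2β = 253.7398°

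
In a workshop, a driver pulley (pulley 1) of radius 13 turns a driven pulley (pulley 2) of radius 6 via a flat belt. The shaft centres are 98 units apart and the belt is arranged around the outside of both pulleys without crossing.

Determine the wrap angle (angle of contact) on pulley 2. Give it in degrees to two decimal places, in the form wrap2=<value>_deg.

open belt: β = asin((r2−r1)/C) = asin(-7/98) = -4.0960°
wrap1 = π − 2β = 188.1921°
wrap2 = π + 2β = 171.8079°

wrap2=171.81_deg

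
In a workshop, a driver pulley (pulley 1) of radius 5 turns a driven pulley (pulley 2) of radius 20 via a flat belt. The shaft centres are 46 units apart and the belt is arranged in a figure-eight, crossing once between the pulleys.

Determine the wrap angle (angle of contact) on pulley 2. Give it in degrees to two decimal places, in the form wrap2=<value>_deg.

crossed belt: β = asin((r1+r2)/C) = asin(25/46) = 32.9207°
wrap1 = wrap2 = π + 2β = 245.8415°

wrap2=245.84_deg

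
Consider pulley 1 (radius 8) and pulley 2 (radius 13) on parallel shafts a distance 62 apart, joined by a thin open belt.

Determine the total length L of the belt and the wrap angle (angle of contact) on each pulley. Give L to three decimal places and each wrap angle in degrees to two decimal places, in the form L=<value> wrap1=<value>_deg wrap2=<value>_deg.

L=190.377 wrap1=170.75_deg wrap2=189.25_deg

open belt: β = asin((r2−r1)/C) = asin(5/62) = 4.6257°
wrap1 = π − 2β = 170.7487°
wrap2 = π + 2β = 189.2513°
tangent length = C·cosβ = 61.7981
L = r1·wrap1 + r2·wrap2 + 2·C·cosβ = 8·2.9801 + 13·3.3031 + 2·61.7981 = 190.3769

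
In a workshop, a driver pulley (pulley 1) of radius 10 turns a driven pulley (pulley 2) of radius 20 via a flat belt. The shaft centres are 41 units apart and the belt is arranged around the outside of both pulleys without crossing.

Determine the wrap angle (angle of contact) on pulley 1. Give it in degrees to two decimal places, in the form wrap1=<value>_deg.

open belt: β = asin((r2−r1)/C) = asin(10/41) = 14.1170°
wrap1 = π − 2β = 151.7660°
wrap2 = π + 2β = 208.2340°

wrap1=151.77_deg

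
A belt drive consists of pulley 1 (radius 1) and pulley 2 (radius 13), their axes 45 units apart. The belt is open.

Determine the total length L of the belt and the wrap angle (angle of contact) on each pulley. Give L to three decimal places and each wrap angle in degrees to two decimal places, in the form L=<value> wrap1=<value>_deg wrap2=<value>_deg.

open belt: β = asin((r2−r1)/C) = asin(12/45) = 15.4660°
wrap1 = π − 2β = 149.0680°
wrap2 = π + 2β = 210.9320°
tangent length = C·cosβ = 43.3705
L = r1·wrap1 + r2·wrap2 + 2·C·cosβ = 1·2.6017 + 13·3.6815 + 2·43.3705 = 137.2017

L=137.202 wrap1=149.07_deg wrap2=210.93_deg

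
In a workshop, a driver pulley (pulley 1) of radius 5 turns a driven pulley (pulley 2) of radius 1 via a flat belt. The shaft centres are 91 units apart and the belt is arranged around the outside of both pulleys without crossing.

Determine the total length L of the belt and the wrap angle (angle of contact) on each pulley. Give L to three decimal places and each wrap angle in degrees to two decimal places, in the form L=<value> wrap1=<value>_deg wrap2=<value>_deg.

open belt: β = asin((r2−r1)/C) = asin(-4/91) = -2.5193°
wrap1 = π − 2β = 185.0386°
wrap2 = π + 2β = 174.9614°
tangent length = C·cosβ = 90.9120
L = r1·wrap1 + r2·wrap2 + 2·C·cosβ = 5·3.2295 + 1·3.0537 + 2·90.9120 = 201.0254

L=201.025 wrap1=185.04_deg wrap2=174.96_deg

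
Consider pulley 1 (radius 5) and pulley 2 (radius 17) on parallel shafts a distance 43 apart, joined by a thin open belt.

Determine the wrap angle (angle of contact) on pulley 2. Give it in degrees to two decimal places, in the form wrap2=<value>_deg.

open belt: β = asin((r2−r1)/C) = asin(12/43) = 16.2047°
wrap1 = π − 2β = 147.5906°
wrap2 = π + 2β = 212.4094°

wrap2=212.41_deg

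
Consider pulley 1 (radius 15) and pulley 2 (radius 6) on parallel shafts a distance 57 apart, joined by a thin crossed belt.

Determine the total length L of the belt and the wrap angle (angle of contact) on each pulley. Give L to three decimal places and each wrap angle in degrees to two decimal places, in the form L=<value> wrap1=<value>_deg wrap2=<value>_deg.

L=187.802 wrap1=223.24_deg wrap2=223.24_deg

crossed belt: β = asin((r1+r2)/C) = asin(21/57) = 21.6183°
wrap1 = wrap2 = π + 2β = 223.2365°
tangent length = C·cosβ = 52.9906
L = (r1+r2)·wrap + 2·C·cosβ = 21·3.8962 + 2·52.9906 = 187.8016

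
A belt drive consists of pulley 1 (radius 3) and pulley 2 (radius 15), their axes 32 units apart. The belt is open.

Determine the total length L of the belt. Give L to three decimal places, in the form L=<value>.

L=125.104

open belt: β = asin((r2−r1)/C) = asin(12/32) = 22.0243°
wrap1 = π − 2β = 135.9514°
wrap2 = π + 2β = 224.0486°
tangent length = C·cosβ = 29.6648
L = r1·wrap1 + r2·wrap2 + 2·C·cosβ = 3·2.3728 + 15·3.9104 + 2·29.6648 = 125.1038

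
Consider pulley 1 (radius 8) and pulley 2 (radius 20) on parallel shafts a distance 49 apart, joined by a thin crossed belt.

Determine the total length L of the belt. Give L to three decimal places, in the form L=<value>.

L=202.450

crossed belt: β = asin((r1+r2)/C) = asin(28/49) = 34.8499°
wrap1 = wrap2 = π + 2β = 249.6998°
tangent length = C·cosβ = 40.2119
L = (r1+r2)·wrap + 2·C·cosβ = 28·4.3581 + 2·40.2119 = 202.4502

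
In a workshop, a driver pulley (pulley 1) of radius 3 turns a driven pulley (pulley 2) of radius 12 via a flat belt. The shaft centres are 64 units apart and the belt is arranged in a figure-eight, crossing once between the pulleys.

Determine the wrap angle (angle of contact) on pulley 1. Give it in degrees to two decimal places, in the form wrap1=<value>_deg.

crossed belt: β = asin((r1+r2)/C) = asin(15/64) = 13.5548°
wrap1 = wrap2 = π + 2β = 207.1096°

wrap1=207.11_deg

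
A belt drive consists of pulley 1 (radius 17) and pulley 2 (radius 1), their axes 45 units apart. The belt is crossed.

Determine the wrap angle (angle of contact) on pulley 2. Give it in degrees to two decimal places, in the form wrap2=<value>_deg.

wrap2=227.16_deg

crossed belt: β = asin((r1+r2)/C) = asin(18/45) = 23.5782°
wrap1 = wrap2 = π + 2β = 227.1564°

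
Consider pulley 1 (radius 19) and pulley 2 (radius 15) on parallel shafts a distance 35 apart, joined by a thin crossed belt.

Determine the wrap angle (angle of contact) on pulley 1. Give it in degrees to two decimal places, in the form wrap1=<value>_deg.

wrap1=332.54_deg

crossed belt: β = asin((r1+r2)/C) = asin(34/35) = 76.2709°
wrap1 = wrap2 = π + 2β = 332.5417°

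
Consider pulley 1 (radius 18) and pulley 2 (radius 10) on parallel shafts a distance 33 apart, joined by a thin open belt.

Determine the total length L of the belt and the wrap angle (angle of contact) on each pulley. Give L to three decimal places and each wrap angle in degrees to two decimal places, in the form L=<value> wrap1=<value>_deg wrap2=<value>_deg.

open belt: β = asin((r2−r1)/C) = asin(-8/33) = -14.0297°
wrap1 = π − 2β = 208.0593°
wrap2 = π + 2β = 151.9407°
tangent length = C·cosβ = 32.0156
L = r1·wrap1 + r2·wrap2 + 2·C·cosβ = 18·3.6313 + 10·2.6519 + 2·32.0156 = 155.9137

L=155.914 wrap1=208.06_deg wrap2=151.94_deg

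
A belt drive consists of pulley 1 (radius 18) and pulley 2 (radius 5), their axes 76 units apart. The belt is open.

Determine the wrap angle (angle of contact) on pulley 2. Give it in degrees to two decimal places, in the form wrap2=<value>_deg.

wrap2=160.30_deg

open belt: β = asin((r2−r1)/C) = asin(-13/76) = -9.8490°
wrap1 = π − 2β = 199.6981°
wrap2 = π + 2β = 160.3019°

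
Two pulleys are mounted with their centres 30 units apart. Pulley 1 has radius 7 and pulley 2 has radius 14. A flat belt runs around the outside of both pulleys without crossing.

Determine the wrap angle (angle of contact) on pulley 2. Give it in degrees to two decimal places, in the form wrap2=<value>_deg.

wrap2=206.99_deg

open belt: β = asin((r2−r1)/C) = asin(7/30) = 13.4934°
wrap1 = π − 2β = 153.0132°
wrap2 = π + 2β = 206.9868°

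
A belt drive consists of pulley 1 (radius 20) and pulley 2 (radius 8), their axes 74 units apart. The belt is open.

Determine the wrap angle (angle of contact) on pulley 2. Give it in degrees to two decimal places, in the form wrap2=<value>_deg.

open belt: β = asin((r2−r1)/C) = asin(-12/74) = -9.3324°
wrap1 = π − 2β = 198.6648°
wrap2 = π + 2β = 161.3352°

wrap2=161.34_deg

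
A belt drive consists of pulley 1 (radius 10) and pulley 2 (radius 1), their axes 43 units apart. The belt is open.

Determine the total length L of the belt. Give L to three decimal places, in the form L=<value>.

L=122.448

open belt: β = asin((r2−r1)/C) = asin(-9/43) = -12.0815°
wrap1 = π − 2β = 204.1629°
wrap2 = π + 2β = 155.8371°
tangent length = C·cosβ = 42.0476
L = r1·wrap1 + r2·wrap2 + 2·C·cosβ = 10·3.5633 + 1·2.7199 + 2·42.0476 = 122.4482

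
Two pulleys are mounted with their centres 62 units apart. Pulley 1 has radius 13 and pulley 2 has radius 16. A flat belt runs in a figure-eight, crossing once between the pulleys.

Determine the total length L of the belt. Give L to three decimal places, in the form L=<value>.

L=228.936

crossed belt: β = asin((r1+r2)/C) = asin(29/62) = 27.8878°
wrap1 = wrap2 = π + 2β = 235.7756°
tangent length = C·cosβ = 54.7996
L = (r1+r2)·wrap + 2·C·cosβ = 29·4.1151 + 2·54.7996 = 228.9360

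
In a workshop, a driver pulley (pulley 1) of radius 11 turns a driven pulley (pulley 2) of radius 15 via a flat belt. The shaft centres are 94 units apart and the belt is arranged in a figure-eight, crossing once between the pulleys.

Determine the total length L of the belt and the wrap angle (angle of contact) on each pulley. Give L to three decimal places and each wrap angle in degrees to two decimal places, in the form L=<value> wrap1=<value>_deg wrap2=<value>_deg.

crossed belt: β = asin((r1+r2)/C) = asin(26/94) = 16.0571°
wrap1 = wrap2 = π + 2β = 212.1143°
tangent length = C·cosβ = 90.3327
L = (r1+r2)·wrap + 2·C·cosβ = 26·3.7021 + 2·90.3327 = 276.9198

L=276.920 wrap1=212.11_deg wrap2=212.11_deg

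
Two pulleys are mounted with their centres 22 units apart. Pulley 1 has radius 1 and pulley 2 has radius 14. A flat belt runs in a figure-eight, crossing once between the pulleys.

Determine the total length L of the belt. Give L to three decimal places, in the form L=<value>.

crossed belt: β = asin((r1+r2)/C) = asin(15/22) = 42.9859°
wrap1 = wrap2 = π + 2β = 265.9718°
tangent length = C·cosβ = 16.0935
L = (r1+r2)·wrap + 2·C·cosβ = 15·4.6421 + 2·16.0935 = 101.8182

L=101.818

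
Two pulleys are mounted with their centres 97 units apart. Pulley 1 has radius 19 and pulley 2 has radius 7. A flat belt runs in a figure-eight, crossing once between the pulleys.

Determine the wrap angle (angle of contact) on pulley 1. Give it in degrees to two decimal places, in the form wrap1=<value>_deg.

wrap1=211.10_deg

crossed belt: β = asin((r1+r2)/C) = asin(26/97) = 15.5477°
wrap1 = wrap2 = π + 2β = 211.0955°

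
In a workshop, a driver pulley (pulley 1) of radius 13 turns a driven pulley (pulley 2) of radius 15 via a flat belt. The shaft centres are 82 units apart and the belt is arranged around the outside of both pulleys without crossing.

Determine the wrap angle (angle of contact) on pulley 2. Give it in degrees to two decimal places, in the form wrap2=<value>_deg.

open belt: β = asin((r2−r1)/C) = asin(2/82) = 1.3976°
wrap1 = π − 2β = 177.2048°
wrap2 = π + 2β = 182.7952°

wrap2=182.80_deg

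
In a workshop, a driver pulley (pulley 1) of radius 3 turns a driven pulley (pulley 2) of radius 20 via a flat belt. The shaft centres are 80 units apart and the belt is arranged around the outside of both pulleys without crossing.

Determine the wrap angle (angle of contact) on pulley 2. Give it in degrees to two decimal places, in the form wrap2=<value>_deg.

wrap2=204.54_deg

open belt: β = asin((r2−r1)/C) = asin(17/80) = 12.2689°
wrap1 = π − 2β = 155.4622°
wrap2 = π + 2β = 204.5378°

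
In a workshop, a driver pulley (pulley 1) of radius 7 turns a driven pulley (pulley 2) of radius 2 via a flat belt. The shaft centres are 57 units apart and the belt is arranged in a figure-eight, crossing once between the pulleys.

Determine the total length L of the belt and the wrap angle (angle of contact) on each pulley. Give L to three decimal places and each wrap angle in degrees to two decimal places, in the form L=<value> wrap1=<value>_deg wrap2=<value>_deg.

L=143.698 wrap1=198.17_deg wrap2=198.17_deg

crossed belt: β = asin((r1+r2)/C) = asin(9/57) = 9.0847°
wrap1 = wrap2 = π + 2β = 198.1694°
tangent length = C·cosβ = 56.2850
L = (r1+r2)·wrap + 2·C·cosβ = 9·3.4587 + 2·56.2850 = 143.6984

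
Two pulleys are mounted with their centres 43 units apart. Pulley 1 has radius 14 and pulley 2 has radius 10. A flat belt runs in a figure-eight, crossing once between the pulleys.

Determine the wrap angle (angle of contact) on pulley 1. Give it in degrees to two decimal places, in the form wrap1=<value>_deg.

crossed belt: β = asin((r1+r2)/C) = asin(24/43) = 33.9272°
wrap1 = wrap2 = π + 2β = 247.8545°

wrap1=247.85_deg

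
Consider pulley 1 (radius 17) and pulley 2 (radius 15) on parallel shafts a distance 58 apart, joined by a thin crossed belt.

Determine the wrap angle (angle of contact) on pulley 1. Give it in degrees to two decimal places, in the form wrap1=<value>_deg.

wrap1=246.97_deg

crossed belt: β = asin((r1+r2)/C) = asin(32/58) = 33.4854°
wrap1 = wrap2 = π + 2β = 246.9708°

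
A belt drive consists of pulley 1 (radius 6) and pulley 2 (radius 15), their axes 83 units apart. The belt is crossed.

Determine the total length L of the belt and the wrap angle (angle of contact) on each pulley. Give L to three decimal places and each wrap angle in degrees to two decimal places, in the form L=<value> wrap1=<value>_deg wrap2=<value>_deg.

crossed belt: β = asin((r1+r2)/C) = asin(21/83) = 14.6558°
wrap1 = wrap2 = π + 2β = 209.3116°
tangent length = C·cosβ = 80.2994
L = (r1+r2)·wrap + 2·C·cosβ = 21·3.6532 + 2·80.2994 = 237.3156

L=237.316 wrap1=209.31_deg wrap2=209.31_deg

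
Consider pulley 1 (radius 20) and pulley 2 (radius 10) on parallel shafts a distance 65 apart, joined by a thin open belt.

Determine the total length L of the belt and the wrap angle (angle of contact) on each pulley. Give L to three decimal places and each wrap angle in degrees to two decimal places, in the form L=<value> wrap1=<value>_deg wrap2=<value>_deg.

L=225.789 wrap1=197.70_deg wrap2=162.30_deg

open belt: β = asin((r2−r1)/C) = asin(-10/65) = -8.8499°
wrap1 = π − 2β = 197.6998°
wrap2 = π + 2β = 162.3002°
tangent length = C·cosβ = 64.2262
L = r1·wrap1 + r2·wrap2 + 2·C·cosβ = 20·3.4505 + 10·2.8327 + 2·64.2262 = 225.7893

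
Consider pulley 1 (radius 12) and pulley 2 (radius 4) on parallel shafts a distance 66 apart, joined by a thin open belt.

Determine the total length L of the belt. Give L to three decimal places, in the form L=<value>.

open belt: β = asin((r2−r1)/C) = asin(-8/66) = -6.9621°
wrap1 = π − 2β = 193.9241°
wrap2 = π + 2β = 166.0759°
tangent length = C·cosβ = 65.5134
L = r1·wrap1 + r2·wrap2 + 2·C·cosβ = 12·3.3846 + 4·2.8986 + 2·65.5134 = 183.2364

L=183.236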